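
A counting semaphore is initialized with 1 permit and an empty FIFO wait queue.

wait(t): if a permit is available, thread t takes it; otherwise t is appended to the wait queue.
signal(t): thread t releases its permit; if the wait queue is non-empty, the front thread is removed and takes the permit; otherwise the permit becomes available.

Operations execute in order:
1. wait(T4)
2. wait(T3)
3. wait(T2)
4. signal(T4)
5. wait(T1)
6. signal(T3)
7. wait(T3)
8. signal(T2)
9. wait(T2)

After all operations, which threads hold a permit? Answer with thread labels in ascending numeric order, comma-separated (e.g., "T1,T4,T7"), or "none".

Answer: T1

Derivation:
Step 1: wait(T4) -> count=0 queue=[] holders={T4}
Step 2: wait(T3) -> count=0 queue=[T3] holders={T4}
Step 3: wait(T2) -> count=0 queue=[T3,T2] holders={T4}
Step 4: signal(T4) -> count=0 queue=[T2] holders={T3}
Step 5: wait(T1) -> count=0 queue=[T2,T1] holders={T3}
Step 6: signal(T3) -> count=0 queue=[T1] holders={T2}
Step 7: wait(T3) -> count=0 queue=[T1,T3] holders={T2}
Step 8: signal(T2) -> count=0 queue=[T3] holders={T1}
Step 9: wait(T2) -> count=0 queue=[T3,T2] holders={T1}
Final holders: T1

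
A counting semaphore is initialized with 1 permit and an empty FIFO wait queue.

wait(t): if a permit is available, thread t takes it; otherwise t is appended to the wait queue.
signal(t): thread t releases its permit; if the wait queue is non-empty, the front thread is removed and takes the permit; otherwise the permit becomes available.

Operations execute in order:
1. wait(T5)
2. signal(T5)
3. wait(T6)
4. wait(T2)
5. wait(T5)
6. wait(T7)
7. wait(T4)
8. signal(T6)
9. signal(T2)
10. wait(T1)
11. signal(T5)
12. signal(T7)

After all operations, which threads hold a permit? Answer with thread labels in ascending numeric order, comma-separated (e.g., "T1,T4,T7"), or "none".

Answer: T4

Derivation:
Step 1: wait(T5) -> count=0 queue=[] holders={T5}
Step 2: signal(T5) -> count=1 queue=[] holders={none}
Step 3: wait(T6) -> count=0 queue=[] holders={T6}
Step 4: wait(T2) -> count=0 queue=[T2] holders={T6}
Step 5: wait(T5) -> count=0 queue=[T2,T5] holders={T6}
Step 6: wait(T7) -> count=0 queue=[T2,T5,T7] holders={T6}
Step 7: wait(T4) -> count=0 queue=[T2,T5,T7,T4] holders={T6}
Step 8: signal(T6) -> count=0 queue=[T5,T7,T4] holders={T2}
Step 9: signal(T2) -> count=0 queue=[T7,T4] holders={T5}
Step 10: wait(T1) -> count=0 queue=[T7,T4,T1] holders={T5}
Step 11: signal(T5) -> count=0 queue=[T4,T1] holders={T7}
Step 12: signal(T7) -> count=0 queue=[T1] holders={T4}
Final holders: T4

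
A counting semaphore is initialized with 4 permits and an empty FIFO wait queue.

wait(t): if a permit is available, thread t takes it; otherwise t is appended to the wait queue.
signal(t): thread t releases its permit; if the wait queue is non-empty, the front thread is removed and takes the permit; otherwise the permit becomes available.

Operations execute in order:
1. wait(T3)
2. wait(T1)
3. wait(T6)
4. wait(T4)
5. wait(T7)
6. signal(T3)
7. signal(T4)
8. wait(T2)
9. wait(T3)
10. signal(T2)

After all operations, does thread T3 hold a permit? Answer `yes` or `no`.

Answer: yes

Derivation:
Step 1: wait(T3) -> count=3 queue=[] holders={T3}
Step 2: wait(T1) -> count=2 queue=[] holders={T1,T3}
Step 3: wait(T6) -> count=1 queue=[] holders={T1,T3,T6}
Step 4: wait(T4) -> count=0 queue=[] holders={T1,T3,T4,T6}
Step 5: wait(T7) -> count=0 queue=[T7] holders={T1,T3,T4,T6}
Step 6: signal(T3) -> count=0 queue=[] holders={T1,T4,T6,T7}
Step 7: signal(T4) -> count=1 queue=[] holders={T1,T6,T7}
Step 8: wait(T2) -> count=0 queue=[] holders={T1,T2,T6,T7}
Step 9: wait(T3) -> count=0 queue=[T3] holders={T1,T2,T6,T7}
Step 10: signal(T2) -> count=0 queue=[] holders={T1,T3,T6,T7}
Final holders: {T1,T3,T6,T7} -> T3 in holders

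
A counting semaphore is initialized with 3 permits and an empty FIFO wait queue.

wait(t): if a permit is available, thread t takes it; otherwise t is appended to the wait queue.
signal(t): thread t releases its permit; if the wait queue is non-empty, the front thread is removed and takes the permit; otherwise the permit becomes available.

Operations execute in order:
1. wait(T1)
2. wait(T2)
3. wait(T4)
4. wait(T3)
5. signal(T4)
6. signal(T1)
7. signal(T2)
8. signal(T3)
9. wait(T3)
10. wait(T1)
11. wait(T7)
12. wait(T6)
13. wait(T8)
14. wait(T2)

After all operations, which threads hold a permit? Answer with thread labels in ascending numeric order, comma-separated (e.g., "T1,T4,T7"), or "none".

Answer: T1,T3,T7

Derivation:
Step 1: wait(T1) -> count=2 queue=[] holders={T1}
Step 2: wait(T2) -> count=1 queue=[] holders={T1,T2}
Step 3: wait(T4) -> count=0 queue=[] holders={T1,T2,T4}
Step 4: wait(T3) -> count=0 queue=[T3] holders={T1,T2,T4}
Step 5: signal(T4) -> count=0 queue=[] holders={T1,T2,T3}
Step 6: signal(T1) -> count=1 queue=[] holders={T2,T3}
Step 7: signal(T2) -> count=2 queue=[] holders={T3}
Step 8: signal(T3) -> count=3 queue=[] holders={none}
Step 9: wait(T3) -> count=2 queue=[] holders={T3}
Step 10: wait(T1) -> count=1 queue=[] holders={T1,T3}
Step 11: wait(T7) -> count=0 queue=[] holders={T1,T3,T7}
Step 12: wait(T6) -> count=0 queue=[T6] holders={T1,T3,T7}
Step 13: wait(T8) -> count=0 queue=[T6,T8] holders={T1,T3,T7}
Step 14: wait(T2) -> count=0 queue=[T6,T8,T2] holders={T1,T3,T7}
Final holders: T1,T3,T7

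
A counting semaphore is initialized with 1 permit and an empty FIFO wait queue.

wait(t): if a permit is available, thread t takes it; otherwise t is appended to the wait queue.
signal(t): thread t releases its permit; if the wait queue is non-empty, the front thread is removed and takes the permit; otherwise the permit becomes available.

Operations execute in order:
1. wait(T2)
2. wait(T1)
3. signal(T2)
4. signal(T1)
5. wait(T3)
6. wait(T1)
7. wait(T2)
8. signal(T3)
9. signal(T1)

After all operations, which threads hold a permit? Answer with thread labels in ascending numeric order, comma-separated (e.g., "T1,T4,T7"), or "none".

Step 1: wait(T2) -> count=0 queue=[] holders={T2}
Step 2: wait(T1) -> count=0 queue=[T1] holders={T2}
Step 3: signal(T2) -> count=0 queue=[] holders={T1}
Step 4: signal(T1) -> count=1 queue=[] holders={none}
Step 5: wait(T3) -> count=0 queue=[] holders={T3}
Step 6: wait(T1) -> count=0 queue=[T1] holders={T3}
Step 7: wait(T2) -> count=0 queue=[T1,T2] holders={T3}
Step 8: signal(T3) -> count=0 queue=[T2] holders={T1}
Step 9: signal(T1) -> count=0 queue=[] holders={T2}
Final holders: T2

Answer: T2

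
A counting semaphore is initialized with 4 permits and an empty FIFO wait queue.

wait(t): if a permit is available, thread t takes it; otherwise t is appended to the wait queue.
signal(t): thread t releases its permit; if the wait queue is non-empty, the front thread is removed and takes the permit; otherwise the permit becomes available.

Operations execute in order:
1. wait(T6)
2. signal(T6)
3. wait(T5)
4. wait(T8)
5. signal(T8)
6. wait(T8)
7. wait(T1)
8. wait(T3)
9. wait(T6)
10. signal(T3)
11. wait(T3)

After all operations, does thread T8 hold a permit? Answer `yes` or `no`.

Answer: yes

Derivation:
Step 1: wait(T6) -> count=3 queue=[] holders={T6}
Step 2: signal(T6) -> count=4 queue=[] holders={none}
Step 3: wait(T5) -> count=3 queue=[] holders={T5}
Step 4: wait(T8) -> count=2 queue=[] holders={T5,T8}
Step 5: signal(T8) -> count=3 queue=[] holders={T5}
Step 6: wait(T8) -> count=2 queue=[] holders={T5,T8}
Step 7: wait(T1) -> count=1 queue=[] holders={T1,T5,T8}
Step 8: wait(T3) -> count=0 queue=[] holders={T1,T3,T5,T8}
Step 9: wait(T6) -> count=0 queue=[T6] holders={T1,T3,T5,T8}
Step 10: signal(T3) -> count=0 queue=[] holders={T1,T5,T6,T8}
Step 11: wait(T3) -> count=0 queue=[T3] holders={T1,T5,T6,T8}
Final holders: {T1,T5,T6,T8} -> T8 in holders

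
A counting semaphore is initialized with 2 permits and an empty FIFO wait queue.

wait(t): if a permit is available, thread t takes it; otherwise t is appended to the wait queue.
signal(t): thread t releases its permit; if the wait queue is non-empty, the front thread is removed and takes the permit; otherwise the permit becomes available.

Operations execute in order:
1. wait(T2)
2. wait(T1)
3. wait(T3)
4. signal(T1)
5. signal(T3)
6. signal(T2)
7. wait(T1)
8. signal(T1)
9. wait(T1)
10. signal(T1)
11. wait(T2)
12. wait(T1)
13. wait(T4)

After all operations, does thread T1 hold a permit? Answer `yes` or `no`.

Answer: yes

Derivation:
Step 1: wait(T2) -> count=1 queue=[] holders={T2}
Step 2: wait(T1) -> count=0 queue=[] holders={T1,T2}
Step 3: wait(T3) -> count=0 queue=[T3] holders={T1,T2}
Step 4: signal(T1) -> count=0 queue=[] holders={T2,T3}
Step 5: signal(T3) -> count=1 queue=[] holders={T2}
Step 6: signal(T2) -> count=2 queue=[] holders={none}
Step 7: wait(T1) -> count=1 queue=[] holders={T1}
Step 8: signal(T1) -> count=2 queue=[] holders={none}
Step 9: wait(T1) -> count=1 queue=[] holders={T1}
Step 10: signal(T1) -> count=2 queue=[] holders={none}
Step 11: wait(T2) -> count=1 queue=[] holders={T2}
Step 12: wait(T1) -> count=0 queue=[] holders={T1,T2}
Step 13: wait(T4) -> count=0 queue=[T4] holders={T1,T2}
Final holders: {T1,T2} -> T1 in holders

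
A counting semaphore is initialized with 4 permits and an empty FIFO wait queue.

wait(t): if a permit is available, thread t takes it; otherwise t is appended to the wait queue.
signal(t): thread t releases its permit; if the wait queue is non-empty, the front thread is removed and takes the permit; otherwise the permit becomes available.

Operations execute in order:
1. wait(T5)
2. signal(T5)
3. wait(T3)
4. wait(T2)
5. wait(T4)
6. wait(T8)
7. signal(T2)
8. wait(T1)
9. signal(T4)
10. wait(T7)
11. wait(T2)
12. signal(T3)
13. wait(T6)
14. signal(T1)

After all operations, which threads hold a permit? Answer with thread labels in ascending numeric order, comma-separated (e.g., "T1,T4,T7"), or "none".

Step 1: wait(T5) -> count=3 queue=[] holders={T5}
Step 2: signal(T5) -> count=4 queue=[] holders={none}
Step 3: wait(T3) -> count=3 queue=[] holders={T3}
Step 4: wait(T2) -> count=2 queue=[] holders={T2,T3}
Step 5: wait(T4) -> count=1 queue=[] holders={T2,T3,T4}
Step 6: wait(T8) -> count=0 queue=[] holders={T2,T3,T4,T8}
Step 7: signal(T2) -> count=1 queue=[] holders={T3,T4,T8}
Step 8: wait(T1) -> count=0 queue=[] holders={T1,T3,T4,T8}
Step 9: signal(T4) -> count=1 queue=[] holders={T1,T3,T8}
Step 10: wait(T7) -> count=0 queue=[] holders={T1,T3,T7,T8}
Step 11: wait(T2) -> count=0 queue=[T2] holders={T1,T3,T7,T8}
Step 12: signal(T3) -> count=0 queue=[] holders={T1,T2,T7,T8}
Step 13: wait(T6) -> count=0 queue=[T6] holders={T1,T2,T7,T8}
Step 14: signal(T1) -> count=0 queue=[] holders={T2,T6,T7,T8}
Final holders: T2,T6,T7,T8

Answer: T2,T6,T7,T8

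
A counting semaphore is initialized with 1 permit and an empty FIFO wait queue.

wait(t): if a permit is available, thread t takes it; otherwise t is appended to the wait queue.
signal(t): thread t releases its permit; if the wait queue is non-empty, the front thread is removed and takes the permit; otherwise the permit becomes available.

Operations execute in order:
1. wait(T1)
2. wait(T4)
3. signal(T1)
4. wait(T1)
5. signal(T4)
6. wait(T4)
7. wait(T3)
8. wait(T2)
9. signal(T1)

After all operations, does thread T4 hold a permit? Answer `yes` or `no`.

Answer: yes

Derivation:
Step 1: wait(T1) -> count=0 queue=[] holders={T1}
Step 2: wait(T4) -> count=0 queue=[T4] holders={T1}
Step 3: signal(T1) -> count=0 queue=[] holders={T4}
Step 4: wait(T1) -> count=0 queue=[T1] holders={T4}
Step 5: signal(T4) -> count=0 queue=[] holders={T1}
Step 6: wait(T4) -> count=0 queue=[T4] holders={T1}
Step 7: wait(T3) -> count=0 queue=[T4,T3] holders={T1}
Step 8: wait(T2) -> count=0 queue=[T4,T3,T2] holders={T1}
Step 9: signal(T1) -> count=0 queue=[T3,T2] holders={T4}
Final holders: {T4} -> T4 in holders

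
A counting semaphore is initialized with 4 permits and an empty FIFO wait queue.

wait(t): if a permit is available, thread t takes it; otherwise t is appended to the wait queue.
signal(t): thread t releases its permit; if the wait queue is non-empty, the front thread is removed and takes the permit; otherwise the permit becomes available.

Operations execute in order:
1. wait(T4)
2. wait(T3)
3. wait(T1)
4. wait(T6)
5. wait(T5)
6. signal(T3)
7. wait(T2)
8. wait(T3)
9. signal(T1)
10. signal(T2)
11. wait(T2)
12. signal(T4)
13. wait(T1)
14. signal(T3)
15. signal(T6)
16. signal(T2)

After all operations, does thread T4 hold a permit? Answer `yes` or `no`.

Step 1: wait(T4) -> count=3 queue=[] holders={T4}
Step 2: wait(T3) -> count=2 queue=[] holders={T3,T4}
Step 3: wait(T1) -> count=1 queue=[] holders={T1,T3,T4}
Step 4: wait(T6) -> count=0 queue=[] holders={T1,T3,T4,T6}
Step 5: wait(T5) -> count=0 queue=[T5] holders={T1,T3,T4,T6}
Step 6: signal(T3) -> count=0 queue=[] holders={T1,T4,T5,T6}
Step 7: wait(T2) -> count=0 queue=[T2] holders={T1,T4,T5,T6}
Step 8: wait(T3) -> count=0 queue=[T2,T3] holders={T1,T4,T5,T6}
Step 9: signal(T1) -> count=0 queue=[T3] holders={T2,T4,T5,T6}
Step 10: signal(T2) -> count=0 queue=[] holders={T3,T4,T5,T6}
Step 11: wait(T2) -> count=0 queue=[T2] holders={T3,T4,T5,T6}
Step 12: signal(T4) -> count=0 queue=[] holders={T2,T3,T5,T6}
Step 13: wait(T1) -> count=0 queue=[T1] holders={T2,T3,T5,T6}
Step 14: signal(T3) -> count=0 queue=[] holders={T1,T2,T5,T6}
Step 15: signal(T6) -> count=1 queue=[] holders={T1,T2,T5}
Step 16: signal(T2) -> count=2 queue=[] holders={T1,T5}
Final holders: {T1,T5} -> T4 not in holders

Answer: no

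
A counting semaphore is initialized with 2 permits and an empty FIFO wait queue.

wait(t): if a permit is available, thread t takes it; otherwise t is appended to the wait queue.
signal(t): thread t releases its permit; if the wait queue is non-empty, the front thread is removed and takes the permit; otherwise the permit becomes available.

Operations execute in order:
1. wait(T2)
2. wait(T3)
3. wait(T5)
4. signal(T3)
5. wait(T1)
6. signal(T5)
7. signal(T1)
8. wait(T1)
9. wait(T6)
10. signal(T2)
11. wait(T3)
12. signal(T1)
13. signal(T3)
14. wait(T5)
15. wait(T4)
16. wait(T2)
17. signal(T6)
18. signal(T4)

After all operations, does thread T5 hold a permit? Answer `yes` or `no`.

Answer: yes

Derivation:
Step 1: wait(T2) -> count=1 queue=[] holders={T2}
Step 2: wait(T3) -> count=0 queue=[] holders={T2,T3}
Step 3: wait(T5) -> count=0 queue=[T5] holders={T2,T3}
Step 4: signal(T3) -> count=0 queue=[] holders={T2,T5}
Step 5: wait(T1) -> count=0 queue=[T1] holders={T2,T5}
Step 6: signal(T5) -> count=0 queue=[] holders={T1,T2}
Step 7: signal(T1) -> count=1 queue=[] holders={T2}
Step 8: wait(T1) -> count=0 queue=[] holders={T1,T2}
Step 9: wait(T6) -> count=0 queue=[T6] holders={T1,T2}
Step 10: signal(T2) -> count=0 queue=[] holders={T1,T6}
Step 11: wait(T3) -> count=0 queue=[T3] holders={T1,T6}
Step 12: signal(T1) -> count=0 queue=[] holders={T3,T6}
Step 13: signal(T3) -> count=1 queue=[] holders={T6}
Step 14: wait(T5) -> count=0 queue=[] holders={T5,T6}
Step 15: wait(T4) -> count=0 queue=[T4] holders={T5,T6}
Step 16: wait(T2) -> count=0 queue=[T4,T2] holders={T5,T6}
Step 17: signal(T6) -> count=0 queue=[T2] holders={T4,T5}
Step 18: signal(T4) -> count=0 queue=[] holders={T2,T5}
Final holders: {T2,T5} -> T5 in holders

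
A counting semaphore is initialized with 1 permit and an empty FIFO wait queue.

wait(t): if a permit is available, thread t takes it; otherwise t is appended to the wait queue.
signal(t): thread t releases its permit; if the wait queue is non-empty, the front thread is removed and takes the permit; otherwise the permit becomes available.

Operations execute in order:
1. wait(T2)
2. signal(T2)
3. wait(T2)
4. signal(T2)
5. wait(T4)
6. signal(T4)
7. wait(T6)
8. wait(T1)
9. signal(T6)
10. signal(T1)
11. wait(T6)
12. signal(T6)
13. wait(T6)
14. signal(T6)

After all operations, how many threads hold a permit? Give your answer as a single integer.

Step 1: wait(T2) -> count=0 queue=[] holders={T2}
Step 2: signal(T2) -> count=1 queue=[] holders={none}
Step 3: wait(T2) -> count=0 queue=[] holders={T2}
Step 4: signal(T2) -> count=1 queue=[] holders={none}
Step 5: wait(T4) -> count=0 queue=[] holders={T4}
Step 6: signal(T4) -> count=1 queue=[] holders={none}
Step 7: wait(T6) -> count=0 queue=[] holders={T6}
Step 8: wait(T1) -> count=0 queue=[T1] holders={T6}
Step 9: signal(T6) -> count=0 queue=[] holders={T1}
Step 10: signal(T1) -> count=1 queue=[] holders={none}
Step 11: wait(T6) -> count=0 queue=[] holders={T6}
Step 12: signal(T6) -> count=1 queue=[] holders={none}
Step 13: wait(T6) -> count=0 queue=[] holders={T6}
Step 14: signal(T6) -> count=1 queue=[] holders={none}
Final holders: {none} -> 0 thread(s)

Answer: 0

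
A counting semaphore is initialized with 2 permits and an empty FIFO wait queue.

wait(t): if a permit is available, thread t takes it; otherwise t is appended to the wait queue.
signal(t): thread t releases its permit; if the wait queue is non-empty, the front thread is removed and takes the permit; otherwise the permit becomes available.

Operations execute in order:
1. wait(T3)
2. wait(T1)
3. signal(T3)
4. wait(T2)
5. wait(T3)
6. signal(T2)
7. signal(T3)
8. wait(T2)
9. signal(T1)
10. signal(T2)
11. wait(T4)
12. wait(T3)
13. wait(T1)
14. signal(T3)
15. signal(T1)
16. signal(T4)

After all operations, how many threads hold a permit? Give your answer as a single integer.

Answer: 0

Derivation:
Step 1: wait(T3) -> count=1 queue=[] holders={T3}
Step 2: wait(T1) -> count=0 queue=[] holders={T1,T3}
Step 3: signal(T3) -> count=1 queue=[] holders={T1}
Step 4: wait(T2) -> count=0 queue=[] holders={T1,T2}
Step 5: wait(T3) -> count=0 queue=[T3] holders={T1,T2}
Step 6: signal(T2) -> count=0 queue=[] holders={T1,T3}
Step 7: signal(T3) -> count=1 queue=[] holders={T1}
Step 8: wait(T2) -> count=0 queue=[] holders={T1,T2}
Step 9: signal(T1) -> count=1 queue=[] holders={T2}
Step 10: signal(T2) -> count=2 queue=[] holders={none}
Step 11: wait(T4) -> count=1 queue=[] holders={T4}
Step 12: wait(T3) -> count=0 queue=[] holders={T3,T4}
Step 13: wait(T1) -> count=0 queue=[T1] holders={T3,T4}
Step 14: signal(T3) -> count=0 queue=[] holders={T1,T4}
Step 15: signal(T1) -> count=1 queue=[] holders={T4}
Step 16: signal(T4) -> count=2 queue=[] holders={none}
Final holders: {none} -> 0 thread(s)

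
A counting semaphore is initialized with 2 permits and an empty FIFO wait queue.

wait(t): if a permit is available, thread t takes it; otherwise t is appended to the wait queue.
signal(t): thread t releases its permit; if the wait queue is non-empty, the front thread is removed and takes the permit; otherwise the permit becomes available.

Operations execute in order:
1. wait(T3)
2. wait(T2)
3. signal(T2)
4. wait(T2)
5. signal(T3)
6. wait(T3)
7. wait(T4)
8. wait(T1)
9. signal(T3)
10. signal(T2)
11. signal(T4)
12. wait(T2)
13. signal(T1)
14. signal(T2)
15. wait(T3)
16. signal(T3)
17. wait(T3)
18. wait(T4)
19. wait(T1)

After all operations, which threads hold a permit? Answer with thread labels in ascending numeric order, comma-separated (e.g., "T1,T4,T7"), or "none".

Answer: T3,T4

Derivation:
Step 1: wait(T3) -> count=1 queue=[] holders={T3}
Step 2: wait(T2) -> count=0 queue=[] holders={T2,T3}
Step 3: signal(T2) -> count=1 queue=[] holders={T3}
Step 4: wait(T2) -> count=0 queue=[] holders={T2,T3}
Step 5: signal(T3) -> count=1 queue=[] holders={T2}
Step 6: wait(T3) -> count=0 queue=[] holders={T2,T3}
Step 7: wait(T4) -> count=0 queue=[T4] holders={T2,T3}
Step 8: wait(T1) -> count=0 queue=[T4,T1] holders={T2,T3}
Step 9: signal(T3) -> count=0 queue=[T1] holders={T2,T4}
Step 10: signal(T2) -> count=0 queue=[] holders={T1,T4}
Step 11: signal(T4) -> count=1 queue=[] holders={T1}
Step 12: wait(T2) -> count=0 queue=[] holders={T1,T2}
Step 13: signal(T1) -> count=1 queue=[] holders={T2}
Step 14: signal(T2) -> count=2 queue=[] holders={none}
Step 15: wait(T3) -> count=1 queue=[] holders={T3}
Step 16: signal(T3) -> count=2 queue=[] holders={none}
Step 17: wait(T3) -> count=1 queue=[] holders={T3}
Step 18: wait(T4) -> count=0 queue=[] holders={T3,T4}
Step 19: wait(T1) -> count=0 queue=[T1] holders={T3,T4}
Final holders: T3,T4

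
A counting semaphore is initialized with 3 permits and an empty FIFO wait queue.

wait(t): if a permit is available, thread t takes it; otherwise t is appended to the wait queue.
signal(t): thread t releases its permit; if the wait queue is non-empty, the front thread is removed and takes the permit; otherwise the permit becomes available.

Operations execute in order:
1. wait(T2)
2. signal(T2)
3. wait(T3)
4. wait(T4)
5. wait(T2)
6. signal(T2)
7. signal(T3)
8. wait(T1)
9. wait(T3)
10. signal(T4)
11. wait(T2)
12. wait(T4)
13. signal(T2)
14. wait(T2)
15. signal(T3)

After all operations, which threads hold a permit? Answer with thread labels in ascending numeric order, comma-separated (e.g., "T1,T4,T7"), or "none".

Answer: T1,T2,T4

Derivation:
Step 1: wait(T2) -> count=2 queue=[] holders={T2}
Step 2: signal(T2) -> count=3 queue=[] holders={none}
Step 3: wait(T3) -> count=2 queue=[] holders={T3}
Step 4: wait(T4) -> count=1 queue=[] holders={T3,T4}
Step 5: wait(T2) -> count=0 queue=[] holders={T2,T3,T4}
Step 6: signal(T2) -> count=1 queue=[] holders={T3,T4}
Step 7: signal(T3) -> count=2 queue=[] holders={T4}
Step 8: wait(T1) -> count=1 queue=[] holders={T1,T4}
Step 9: wait(T3) -> count=0 queue=[] holders={T1,T3,T4}
Step 10: signal(T4) -> count=1 queue=[] holders={T1,T3}
Step 11: wait(T2) -> count=0 queue=[] holders={T1,T2,T3}
Step 12: wait(T4) -> count=0 queue=[T4] holders={T1,T2,T3}
Step 13: signal(T2) -> count=0 queue=[] holders={T1,T3,T4}
Step 14: wait(T2) -> count=0 queue=[T2] holders={T1,T3,T4}
Step 15: signal(T3) -> count=0 queue=[] holders={T1,T2,T4}
Final holders: T1,T2,T4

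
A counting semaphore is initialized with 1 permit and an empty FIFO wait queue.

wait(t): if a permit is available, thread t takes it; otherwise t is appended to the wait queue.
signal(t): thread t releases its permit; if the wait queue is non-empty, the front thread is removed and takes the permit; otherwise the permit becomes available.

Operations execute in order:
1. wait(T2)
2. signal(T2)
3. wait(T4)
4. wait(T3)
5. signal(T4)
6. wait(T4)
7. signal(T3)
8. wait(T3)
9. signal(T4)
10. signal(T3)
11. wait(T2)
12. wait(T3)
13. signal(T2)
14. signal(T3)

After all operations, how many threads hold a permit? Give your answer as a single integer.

Step 1: wait(T2) -> count=0 queue=[] holders={T2}
Step 2: signal(T2) -> count=1 queue=[] holders={none}
Step 3: wait(T4) -> count=0 queue=[] holders={T4}
Step 4: wait(T3) -> count=0 queue=[T3] holders={T4}
Step 5: signal(T4) -> count=0 queue=[] holders={T3}
Step 6: wait(T4) -> count=0 queue=[T4] holders={T3}
Step 7: signal(T3) -> count=0 queue=[] holders={T4}
Step 8: wait(T3) -> count=0 queue=[T3] holders={T4}
Step 9: signal(T4) -> count=0 queue=[] holders={T3}
Step 10: signal(T3) -> count=1 queue=[] holders={none}
Step 11: wait(T2) -> count=0 queue=[] holders={T2}
Step 12: wait(T3) -> count=0 queue=[T3] holders={T2}
Step 13: signal(T2) -> count=0 queue=[] holders={T3}
Step 14: signal(T3) -> count=1 queue=[] holders={none}
Final holders: {none} -> 0 thread(s)

Answer: 0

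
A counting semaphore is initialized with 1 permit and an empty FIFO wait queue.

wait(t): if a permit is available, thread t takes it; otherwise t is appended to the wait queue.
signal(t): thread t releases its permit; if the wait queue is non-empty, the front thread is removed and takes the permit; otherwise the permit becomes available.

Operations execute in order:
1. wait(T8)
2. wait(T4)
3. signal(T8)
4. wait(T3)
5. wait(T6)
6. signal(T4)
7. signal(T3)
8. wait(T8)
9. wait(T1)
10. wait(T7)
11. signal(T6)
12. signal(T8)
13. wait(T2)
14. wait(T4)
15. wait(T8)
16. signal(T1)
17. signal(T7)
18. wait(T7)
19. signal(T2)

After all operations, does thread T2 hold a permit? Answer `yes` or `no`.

Step 1: wait(T8) -> count=0 queue=[] holders={T8}
Step 2: wait(T4) -> count=0 queue=[T4] holders={T8}
Step 3: signal(T8) -> count=0 queue=[] holders={T4}
Step 4: wait(T3) -> count=0 queue=[T3] holders={T4}
Step 5: wait(T6) -> count=0 queue=[T3,T6] holders={T4}
Step 6: signal(T4) -> count=0 queue=[T6] holders={T3}
Step 7: signal(T3) -> count=0 queue=[] holders={T6}
Step 8: wait(T8) -> count=0 queue=[T8] holders={T6}
Step 9: wait(T1) -> count=0 queue=[T8,T1] holders={T6}
Step 10: wait(T7) -> count=0 queue=[T8,T1,T7] holders={T6}
Step 11: signal(T6) -> count=0 queue=[T1,T7] holders={T8}
Step 12: signal(T8) -> count=0 queue=[T7] holders={T1}
Step 13: wait(T2) -> count=0 queue=[T7,T2] holders={T1}
Step 14: wait(T4) -> count=0 queue=[T7,T2,T4] holders={T1}
Step 15: wait(T8) -> count=0 queue=[T7,T2,T4,T8] holders={T1}
Step 16: signal(T1) -> count=0 queue=[T2,T4,T8] holders={T7}
Step 17: signal(T7) -> count=0 queue=[T4,T8] holders={T2}
Step 18: wait(T7) -> count=0 queue=[T4,T8,T7] holders={T2}
Step 19: signal(T2) -> count=0 queue=[T8,T7] holders={T4}
Final holders: {T4} -> T2 not in holders

Answer: no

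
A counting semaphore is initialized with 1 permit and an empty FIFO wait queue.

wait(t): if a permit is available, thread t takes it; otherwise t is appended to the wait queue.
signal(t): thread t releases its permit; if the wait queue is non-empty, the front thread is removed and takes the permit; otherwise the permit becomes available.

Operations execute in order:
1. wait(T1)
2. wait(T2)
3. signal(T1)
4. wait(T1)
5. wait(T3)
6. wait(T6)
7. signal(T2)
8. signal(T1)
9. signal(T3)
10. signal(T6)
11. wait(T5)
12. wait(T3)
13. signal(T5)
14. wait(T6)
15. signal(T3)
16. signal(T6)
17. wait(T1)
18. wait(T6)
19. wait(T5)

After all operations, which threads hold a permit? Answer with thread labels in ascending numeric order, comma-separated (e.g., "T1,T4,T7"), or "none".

Step 1: wait(T1) -> count=0 queue=[] holders={T1}
Step 2: wait(T2) -> count=0 queue=[T2] holders={T1}
Step 3: signal(T1) -> count=0 queue=[] holders={T2}
Step 4: wait(T1) -> count=0 queue=[T1] holders={T2}
Step 5: wait(T3) -> count=0 queue=[T1,T3] holders={T2}
Step 6: wait(T6) -> count=0 queue=[T1,T3,T6] holders={T2}
Step 7: signal(T2) -> count=0 queue=[T3,T6] holders={T1}
Step 8: signal(T1) -> count=0 queue=[T6] holders={T3}
Step 9: signal(T3) -> count=0 queue=[] holders={T6}
Step 10: signal(T6) -> count=1 queue=[] holders={none}
Step 11: wait(T5) -> count=0 queue=[] holders={T5}
Step 12: wait(T3) -> count=0 queue=[T3] holders={T5}
Step 13: signal(T5) -> count=0 queue=[] holders={T3}
Step 14: wait(T6) -> count=0 queue=[T6] holders={T3}
Step 15: signal(T3) -> count=0 queue=[] holders={T6}
Step 16: signal(T6) -> count=1 queue=[] holders={none}
Step 17: wait(T1) -> count=0 queue=[] holders={T1}
Step 18: wait(T6) -> count=0 queue=[T6] holders={T1}
Step 19: wait(T5) -> count=0 queue=[T6,T5] holders={T1}
Final holders: T1

Answer: T1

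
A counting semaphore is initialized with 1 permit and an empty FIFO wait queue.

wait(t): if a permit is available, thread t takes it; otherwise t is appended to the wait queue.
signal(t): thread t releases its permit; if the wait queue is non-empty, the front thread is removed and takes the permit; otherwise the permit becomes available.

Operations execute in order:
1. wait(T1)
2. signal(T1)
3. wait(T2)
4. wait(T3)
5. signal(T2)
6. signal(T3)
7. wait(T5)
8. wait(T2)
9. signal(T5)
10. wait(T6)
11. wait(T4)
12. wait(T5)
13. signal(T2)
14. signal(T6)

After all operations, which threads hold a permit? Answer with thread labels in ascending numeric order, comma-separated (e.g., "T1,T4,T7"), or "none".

Answer: T4

Derivation:
Step 1: wait(T1) -> count=0 queue=[] holders={T1}
Step 2: signal(T1) -> count=1 queue=[] holders={none}
Step 3: wait(T2) -> count=0 queue=[] holders={T2}
Step 4: wait(T3) -> count=0 queue=[T3] holders={T2}
Step 5: signal(T2) -> count=0 queue=[] holders={T3}
Step 6: signal(T3) -> count=1 queue=[] holders={none}
Step 7: wait(T5) -> count=0 queue=[] holders={T5}
Step 8: wait(T2) -> count=0 queue=[T2] holders={T5}
Step 9: signal(T5) -> count=0 queue=[] holders={T2}
Step 10: wait(T6) -> count=0 queue=[T6] holders={T2}
Step 11: wait(T4) -> count=0 queue=[T6,T4] holders={T2}
Step 12: wait(T5) -> count=0 queue=[T6,T4,T5] holders={T2}
Step 13: signal(T2) -> count=0 queue=[T4,T5] holders={T6}
Step 14: signal(T6) -> count=0 queue=[T5] holders={T4}
Final holders: T4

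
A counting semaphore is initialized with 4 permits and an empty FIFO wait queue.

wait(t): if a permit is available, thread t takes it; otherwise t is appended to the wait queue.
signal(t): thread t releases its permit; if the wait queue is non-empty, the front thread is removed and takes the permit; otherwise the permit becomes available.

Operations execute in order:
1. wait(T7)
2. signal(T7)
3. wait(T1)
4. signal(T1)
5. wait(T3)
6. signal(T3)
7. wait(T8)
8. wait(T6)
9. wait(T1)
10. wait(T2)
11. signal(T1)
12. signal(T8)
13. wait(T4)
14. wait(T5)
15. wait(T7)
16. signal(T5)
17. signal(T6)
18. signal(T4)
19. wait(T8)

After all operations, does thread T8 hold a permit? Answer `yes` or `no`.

Answer: yes

Derivation:
Step 1: wait(T7) -> count=3 queue=[] holders={T7}
Step 2: signal(T7) -> count=4 queue=[] holders={none}
Step 3: wait(T1) -> count=3 queue=[] holders={T1}
Step 4: signal(T1) -> count=4 queue=[] holders={none}
Step 5: wait(T3) -> count=3 queue=[] holders={T3}
Step 6: signal(T3) -> count=4 queue=[] holders={none}
Step 7: wait(T8) -> count=3 queue=[] holders={T8}
Step 8: wait(T6) -> count=2 queue=[] holders={T6,T8}
Step 9: wait(T1) -> count=1 queue=[] holders={T1,T6,T8}
Step 10: wait(T2) -> count=0 queue=[] holders={T1,T2,T6,T8}
Step 11: signal(T1) -> count=1 queue=[] holders={T2,T6,T8}
Step 12: signal(T8) -> count=2 queue=[] holders={T2,T6}
Step 13: wait(T4) -> count=1 queue=[] holders={T2,T4,T6}
Step 14: wait(T5) -> count=0 queue=[] holders={T2,T4,T5,T6}
Step 15: wait(T7) -> count=0 queue=[T7] holders={T2,T4,T5,T6}
Step 16: signal(T5) -> count=0 queue=[] holders={T2,T4,T6,T7}
Step 17: signal(T6) -> count=1 queue=[] holders={T2,T4,T7}
Step 18: signal(T4) -> count=2 queue=[] holders={T2,T7}
Step 19: wait(T8) -> count=1 queue=[] holders={T2,T7,T8}
Final holders: {T2,T7,T8} -> T8 in holders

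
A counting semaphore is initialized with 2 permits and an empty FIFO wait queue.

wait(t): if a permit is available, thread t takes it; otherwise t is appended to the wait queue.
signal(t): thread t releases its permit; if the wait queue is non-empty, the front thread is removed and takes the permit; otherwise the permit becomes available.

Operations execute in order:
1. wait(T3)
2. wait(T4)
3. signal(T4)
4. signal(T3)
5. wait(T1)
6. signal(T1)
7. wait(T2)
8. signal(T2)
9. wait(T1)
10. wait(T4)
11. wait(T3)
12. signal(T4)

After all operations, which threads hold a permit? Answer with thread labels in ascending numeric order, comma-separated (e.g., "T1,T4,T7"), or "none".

Step 1: wait(T3) -> count=1 queue=[] holders={T3}
Step 2: wait(T4) -> count=0 queue=[] holders={T3,T4}
Step 3: signal(T4) -> count=1 queue=[] holders={T3}
Step 4: signal(T3) -> count=2 queue=[] holders={none}
Step 5: wait(T1) -> count=1 queue=[] holders={T1}
Step 6: signal(T1) -> count=2 queue=[] holders={none}
Step 7: wait(T2) -> count=1 queue=[] holders={T2}
Step 8: signal(T2) -> count=2 queue=[] holders={none}
Step 9: wait(T1) -> count=1 queue=[] holders={T1}
Step 10: wait(T4) -> count=0 queue=[] holders={T1,T4}
Step 11: wait(T3) -> count=0 queue=[T3] holders={T1,T4}
Step 12: signal(T4) -> count=0 queue=[] holders={T1,T3}
Final holders: T1,T3

Answer: T1,T3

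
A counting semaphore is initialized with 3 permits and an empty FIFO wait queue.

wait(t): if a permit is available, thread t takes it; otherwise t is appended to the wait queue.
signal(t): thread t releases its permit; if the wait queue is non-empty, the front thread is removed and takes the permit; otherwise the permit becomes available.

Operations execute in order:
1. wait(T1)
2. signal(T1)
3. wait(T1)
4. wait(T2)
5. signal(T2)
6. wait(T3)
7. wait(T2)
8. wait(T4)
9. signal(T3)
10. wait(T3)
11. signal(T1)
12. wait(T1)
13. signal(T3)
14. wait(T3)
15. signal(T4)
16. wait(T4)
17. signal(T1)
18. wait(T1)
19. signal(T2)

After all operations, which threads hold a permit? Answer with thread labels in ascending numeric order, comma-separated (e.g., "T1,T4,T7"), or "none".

Answer: T1,T3,T4

Derivation:
Step 1: wait(T1) -> count=2 queue=[] holders={T1}
Step 2: signal(T1) -> count=3 queue=[] holders={none}
Step 3: wait(T1) -> count=2 queue=[] holders={T1}
Step 4: wait(T2) -> count=1 queue=[] holders={T1,T2}
Step 5: signal(T2) -> count=2 queue=[] holders={T1}
Step 6: wait(T3) -> count=1 queue=[] holders={T1,T3}
Step 7: wait(T2) -> count=0 queue=[] holders={T1,T2,T3}
Step 8: wait(T4) -> count=0 queue=[T4] holders={T1,T2,T3}
Step 9: signal(T3) -> count=0 queue=[] holders={T1,T2,T4}
Step 10: wait(T3) -> count=0 queue=[T3] holders={T1,T2,T4}
Step 11: signal(T1) -> count=0 queue=[] holders={T2,T3,T4}
Step 12: wait(T1) -> count=0 queue=[T1] holders={T2,T3,T4}
Step 13: signal(T3) -> count=0 queue=[] holders={T1,T2,T4}
Step 14: wait(T3) -> count=0 queue=[T3] holders={T1,T2,T4}
Step 15: signal(T4) -> count=0 queue=[] holders={T1,T2,T3}
Step 16: wait(T4) -> count=0 queue=[T4] holders={T1,T2,T3}
Step 17: signal(T1) -> count=0 queue=[] holders={T2,T3,T4}
Step 18: wait(T1) -> count=0 queue=[T1] holders={T2,T3,T4}
Step 19: signal(T2) -> count=0 queue=[] holders={T1,T3,T4}
Final holders: T1,T3,T4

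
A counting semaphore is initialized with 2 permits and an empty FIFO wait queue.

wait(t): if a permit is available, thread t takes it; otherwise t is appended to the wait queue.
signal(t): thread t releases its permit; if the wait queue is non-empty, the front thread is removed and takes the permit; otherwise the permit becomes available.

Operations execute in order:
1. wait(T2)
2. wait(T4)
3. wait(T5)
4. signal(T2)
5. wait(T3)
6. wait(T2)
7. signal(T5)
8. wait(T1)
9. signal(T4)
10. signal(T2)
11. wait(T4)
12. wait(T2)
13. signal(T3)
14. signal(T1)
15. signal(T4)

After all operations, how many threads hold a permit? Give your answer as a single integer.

Answer: 1

Derivation:
Step 1: wait(T2) -> count=1 queue=[] holders={T2}
Step 2: wait(T4) -> count=0 queue=[] holders={T2,T4}
Step 3: wait(T5) -> count=0 queue=[T5] holders={T2,T4}
Step 4: signal(T2) -> count=0 queue=[] holders={T4,T5}
Step 5: wait(T3) -> count=0 queue=[T3] holders={T4,T5}
Step 6: wait(T2) -> count=0 queue=[T3,T2] holders={T4,T5}
Step 7: signal(T5) -> count=0 queue=[T2] holders={T3,T4}
Step 8: wait(T1) -> count=0 queue=[T2,T1] holders={T3,T4}
Step 9: signal(T4) -> count=0 queue=[T1] holders={T2,T3}
Step 10: signal(T2) -> count=0 queue=[] holders={T1,T3}
Step 11: wait(T4) -> count=0 queue=[T4] holders={T1,T3}
Step 12: wait(T2) -> count=0 queue=[T4,T2] holders={T1,T3}
Step 13: signal(T3) -> count=0 queue=[T2] holders={T1,T4}
Step 14: signal(T1) -> count=0 queue=[] holders={T2,T4}
Step 15: signal(T4) -> count=1 queue=[] holders={T2}
Final holders: {T2} -> 1 thread(s)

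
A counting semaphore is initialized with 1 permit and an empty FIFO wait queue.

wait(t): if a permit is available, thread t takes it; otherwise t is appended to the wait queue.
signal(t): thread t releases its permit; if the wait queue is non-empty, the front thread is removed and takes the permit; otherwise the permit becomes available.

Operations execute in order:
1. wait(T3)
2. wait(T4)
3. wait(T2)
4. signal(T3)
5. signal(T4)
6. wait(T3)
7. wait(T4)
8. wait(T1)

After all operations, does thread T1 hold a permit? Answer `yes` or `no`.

Step 1: wait(T3) -> count=0 queue=[] holders={T3}
Step 2: wait(T4) -> count=0 queue=[T4] holders={T3}
Step 3: wait(T2) -> count=0 queue=[T4,T2] holders={T3}
Step 4: signal(T3) -> count=0 queue=[T2] holders={T4}
Step 5: signal(T4) -> count=0 queue=[] holders={T2}
Step 6: wait(T3) -> count=0 queue=[T3] holders={T2}
Step 7: wait(T4) -> count=0 queue=[T3,T4] holders={T2}
Step 8: wait(T1) -> count=0 queue=[T3,T4,T1] holders={T2}
Final holders: {T2} -> T1 not in holders

Answer: no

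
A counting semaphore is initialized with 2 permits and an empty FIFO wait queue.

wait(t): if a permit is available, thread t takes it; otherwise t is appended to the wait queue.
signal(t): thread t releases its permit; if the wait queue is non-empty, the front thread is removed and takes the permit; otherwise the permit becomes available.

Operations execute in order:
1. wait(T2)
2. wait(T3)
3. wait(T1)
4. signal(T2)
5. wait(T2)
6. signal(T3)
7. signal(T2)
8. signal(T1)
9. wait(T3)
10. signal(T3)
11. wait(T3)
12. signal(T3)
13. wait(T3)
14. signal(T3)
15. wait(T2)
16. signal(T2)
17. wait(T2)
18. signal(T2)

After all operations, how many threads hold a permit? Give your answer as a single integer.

Step 1: wait(T2) -> count=1 queue=[] holders={T2}
Step 2: wait(T3) -> count=0 queue=[] holders={T2,T3}
Step 3: wait(T1) -> count=0 queue=[T1] holders={T2,T3}
Step 4: signal(T2) -> count=0 queue=[] holders={T1,T3}
Step 5: wait(T2) -> count=0 queue=[T2] holders={T1,T3}
Step 6: signal(T3) -> count=0 queue=[] holders={T1,T2}
Step 7: signal(T2) -> count=1 queue=[] holders={T1}
Step 8: signal(T1) -> count=2 queue=[] holders={none}
Step 9: wait(T3) -> count=1 queue=[] holders={T3}
Step 10: signal(T3) -> count=2 queue=[] holders={none}
Step 11: wait(T3) -> count=1 queue=[] holders={T3}
Step 12: signal(T3) -> count=2 queue=[] holders={none}
Step 13: wait(T3) -> count=1 queue=[] holders={T3}
Step 14: signal(T3) -> count=2 queue=[] holders={none}
Step 15: wait(T2) -> count=1 queue=[] holders={T2}
Step 16: signal(T2) -> count=2 queue=[] holders={none}
Step 17: wait(T2) -> count=1 queue=[] holders={T2}
Step 18: signal(T2) -> count=2 queue=[] holders={none}
Final holders: {none} -> 0 thread(s)

Answer: 0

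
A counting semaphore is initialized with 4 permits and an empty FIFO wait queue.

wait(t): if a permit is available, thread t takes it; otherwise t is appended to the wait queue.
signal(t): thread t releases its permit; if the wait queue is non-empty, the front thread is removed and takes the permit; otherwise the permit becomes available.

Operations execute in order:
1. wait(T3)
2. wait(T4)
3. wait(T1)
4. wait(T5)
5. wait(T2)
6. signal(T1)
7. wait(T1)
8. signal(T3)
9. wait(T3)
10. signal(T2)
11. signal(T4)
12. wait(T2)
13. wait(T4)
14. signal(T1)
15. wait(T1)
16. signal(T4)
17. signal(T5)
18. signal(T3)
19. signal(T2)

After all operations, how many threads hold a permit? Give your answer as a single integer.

Answer: 1

Derivation:
Step 1: wait(T3) -> count=3 queue=[] holders={T3}
Step 2: wait(T4) -> count=2 queue=[] holders={T3,T4}
Step 3: wait(T1) -> count=1 queue=[] holders={T1,T3,T4}
Step 4: wait(T5) -> count=0 queue=[] holders={T1,T3,T4,T5}
Step 5: wait(T2) -> count=0 queue=[T2] holders={T1,T3,T4,T5}
Step 6: signal(T1) -> count=0 queue=[] holders={T2,T3,T4,T5}
Step 7: wait(T1) -> count=0 queue=[T1] holders={T2,T3,T4,T5}
Step 8: signal(T3) -> count=0 queue=[] holders={T1,T2,T4,T5}
Step 9: wait(T3) -> count=0 queue=[T3] holders={T1,T2,T4,T5}
Step 10: signal(T2) -> count=0 queue=[] holders={T1,T3,T4,T5}
Step 11: signal(T4) -> count=1 queue=[] holders={T1,T3,T5}
Step 12: wait(T2) -> count=0 queue=[] holders={T1,T2,T3,T5}
Step 13: wait(T4) -> count=0 queue=[T4] holders={T1,T2,T3,T5}
Step 14: signal(T1) -> count=0 queue=[] holders={T2,T3,T4,T5}
Step 15: wait(T1) -> count=0 queue=[T1] holders={T2,T3,T4,T5}
Step 16: signal(T4) -> count=0 queue=[] holders={T1,T2,T3,T5}
Step 17: signal(T5) -> count=1 queue=[] holders={T1,T2,T3}
Step 18: signal(T3) -> count=2 queue=[] holders={T1,T2}
Step 19: signal(T2) -> count=3 queue=[] holders={T1}
Final holders: {T1} -> 1 thread(s)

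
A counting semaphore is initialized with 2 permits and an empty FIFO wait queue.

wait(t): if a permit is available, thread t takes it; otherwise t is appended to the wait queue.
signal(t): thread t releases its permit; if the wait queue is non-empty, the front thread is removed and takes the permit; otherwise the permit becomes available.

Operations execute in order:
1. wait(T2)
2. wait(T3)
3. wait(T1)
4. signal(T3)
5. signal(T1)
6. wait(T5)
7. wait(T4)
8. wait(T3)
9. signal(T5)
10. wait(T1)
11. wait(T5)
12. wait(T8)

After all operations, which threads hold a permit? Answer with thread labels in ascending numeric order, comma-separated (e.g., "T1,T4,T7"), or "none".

Step 1: wait(T2) -> count=1 queue=[] holders={T2}
Step 2: wait(T3) -> count=0 queue=[] holders={T2,T3}
Step 3: wait(T1) -> count=0 queue=[T1] holders={T2,T3}
Step 4: signal(T3) -> count=0 queue=[] holders={T1,T2}
Step 5: signal(T1) -> count=1 queue=[] holders={T2}
Step 6: wait(T5) -> count=0 queue=[] holders={T2,T5}
Step 7: wait(T4) -> count=0 queue=[T4] holders={T2,T5}
Step 8: wait(T3) -> count=0 queue=[T4,T3] holders={T2,T5}
Step 9: signal(T5) -> count=0 queue=[T3] holders={T2,T4}
Step 10: wait(T1) -> count=0 queue=[T3,T1] holders={T2,T4}
Step 11: wait(T5) -> count=0 queue=[T3,T1,T5] holders={T2,T4}
Step 12: wait(T8) -> count=0 queue=[T3,T1,T5,T8] holders={T2,T4}
Final holders: T2,T4

Answer: T2,T4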